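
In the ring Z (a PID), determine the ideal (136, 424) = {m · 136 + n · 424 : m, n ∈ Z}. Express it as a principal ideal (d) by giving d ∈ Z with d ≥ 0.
(136, 424) = (8); d = 8

In the PID Z, (a, b) is generated by gcd(a, b). Compute gcd(424, 136) with the extended Euclidean algorithm, tracking rows (r, s, t) with s·424 + t·136 = r:
  row A: (424, 1, 0)   [1·424 + 0·136 = 424]
  row B: (136, 0, 1)   [0·424 + 1·136 = 136]
  424 = 3·136 + 16   → row C = row A − 3·row B = (16, 1, −3)   [check: 1·424 − 3·136 = 16]
  136 = 8·16 + 8   → row D = row B − 8·row C = (8, −8, 25)   [check: −8·424 + 25·136 = 8]
  16 = 2·8 + 0   → remainder 0, stop. gcd = 8 (last nonzero row D).
So gcd(136, 424) = 8, with Bézout identity −8·424 + 25·136 = 8. Containment (⊇): the Bézout identity exhibits 8 as an element of (136, 424), giving (8) ⊆ (136, 424). Containment (⊆): since 8 | 136 and 8 | 424 (136 = 8·17, 424 = 8·53), every Z-linear combination of 136 and 424 is divisible by 8, so (136, 424) ⊆ (8). Therefore (136, 424) = (8), d = 8.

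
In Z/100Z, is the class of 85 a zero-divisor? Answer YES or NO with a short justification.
gcd(85, 100) = 5 > 1, so 85 is not a unit in Z/100Z. In Z/nZ every nonzero non-unit is a zero-divisor: explicitly, take b = 100/gcd = 20 ≠ 0 (mod 100); then 85·20 = 1700 = 17·100, i.e. 85·20 ≡ 0 (mod 100). So 85 is a zero-divisor.

Final answer: YES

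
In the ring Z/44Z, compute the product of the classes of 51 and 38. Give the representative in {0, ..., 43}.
Reduce the factors first: 51 ≡ 7 (mod 44), so 51 · 38 ≡ 7 · 38 (mod 44). 7 · 38 = 266. Dividing by 44: 266 = 6·44 + 2. So (51 · 38) mod 44 = 2.

Final answer: 2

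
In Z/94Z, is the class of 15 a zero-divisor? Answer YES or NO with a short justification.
NO

gcd(15, 94) = 1, so 15 is a unit in Z/94Z (it has a multiplicative inverse). A unit cannot be a zero-divisor: if 15·b ≡ 0 then multiplying both sides by 15^(−1) gives b ≡ 0. So 15 is not a zero-divisor.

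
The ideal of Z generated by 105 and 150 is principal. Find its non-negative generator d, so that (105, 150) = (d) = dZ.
In the PID Z, (a, b) is generated by gcd(a, b). Compute gcd(150, 105) with the extended Euclidean algorithm, tracking rows (r, s, t) with s·150 + t·105 = r:
  row A: (150, 1, 0)   [1·150 + 0·105 = 150]
  row B: (105, 0, 1)   [0·150 + 1·105 = 105]
  150 = 1·105 + 45   → row C = row A − 1·row B = (45, 1, −1)   [check: 1·150 − 1·105 = 45]
  105 = 2·45 + 15   → row D = row B − 2·row C = (15, −2, 3)   [check: −2·150 + 3·105 = 15]
  45 = 3·15 + 0   → remainder 0, stop. gcd = 15 (last nonzero row D).
So gcd(105, 150) = 15, with Bézout identity −2·150 + 3·105 = 15. Containment (⊇): the Bézout identity exhibits 15 as an element of (105, 150), giving (15) ⊆ (105, 150). Containment (⊆): since 15 | 105 and 15 | 150 (105 = 15·7, 150 = 15·10), every Z-linear combination of 105 and 150 is divisible by 15, so (105, 150) ⊆ (15). Therefore (105, 150) = (15), d = 15.

Final answer: (105, 150) = (15); d = 15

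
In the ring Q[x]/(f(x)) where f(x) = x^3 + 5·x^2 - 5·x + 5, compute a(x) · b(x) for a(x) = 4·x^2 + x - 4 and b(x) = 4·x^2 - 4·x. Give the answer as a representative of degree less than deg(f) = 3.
a · b ≡ 520·x^2 - 524·x + 460 (mod f(x))

First multiply in Q[x] without reducing: a · b = 16·x^4 - 12·x^3 - 20·x^2 + 16·x. Now divide by f(x) = x^3 + 5·x^2 - 5·x + 5, eliminating the leading term at each step:
  leading term 16·x^4: subtract (16·x)·f(x) = 16·x^4 + 80·x^3 - 80·x^2 + 80·x, leaving -92·x^3 + 60·x^2 - 64·x
  leading term -92·x^3: subtract (-92)·f(x) = -92·x^3 - 460·x^2 + 460·x - 460, leaving 520·x^2 - 524·x + 460
The degree is now < 3, so this is the remainder. Hence a · b ≡ 520·x^2 - 524·x + 460 in Q[x]/(f).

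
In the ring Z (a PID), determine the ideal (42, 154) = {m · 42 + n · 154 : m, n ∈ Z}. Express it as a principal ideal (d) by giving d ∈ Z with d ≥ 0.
In the PID Z, (a, b) is generated by gcd(a, b). Compute gcd(154, 42) with the extended Euclidean algorithm, tracking rows (r, s, t) with s·154 + t·42 = r:
  row A: (154, 1, 0)   [1·154 + 0·42 = 154]
  row B: (42, 0, 1)   [0·154 + 1·42 = 42]
  154 = 3·42 + 28   → row C = row A − 3·row B = (28, 1, −3)   [check: 1·154 − 3·42 = 28]
  42 = 1·28 + 14   → row D = row B − 1·row C = (14, −1, 4)   [check: −1·154 + 4·42 = 14]
  28 = 2·14 + 0   → remainder 0, stop. gcd = 14 (last nonzero row D).
So gcd(42, 154) = 14, with Bézout identity −1·154 + 4·42 = 14. Containment (⊇): the Bézout identity exhibits 14 as an element of (42, 154), giving (14) ⊆ (42, 154). Containment (⊆): since 14 | 42 and 14 | 154 (42 = 14·3, 154 = 14·11), every Z-linear combination of 42 and 154 is divisible by 14, so (42, 154) ⊆ (14). Therefore (42, 154) = (14), d = 14.

Final answer: (42, 154) = (14); d = 14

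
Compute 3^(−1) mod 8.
3^(−1) ≡ 3 (mod 8)

Apply the extended Euclidean algorithm to (8, 3), tracking rows (r, s, t) with s·8 + t·3 = r. Each division r_prev = q·r_cur + r_new produces the new row as (previous row) − q·(current row):
  row A: (8, 1, 0)   [1·8 + 0·3 = 8]
  row B: (3, 0, 1)   [0·8 + 1·3 = 3]
  8 = 2·3 + 2   → row C = row A − 2·row B = (2, 1, −2)   [check: 1·8 − 2·3 = 2]
  3 = 1·2 + 1   → row D = row B − 1·row C = (1, −1, 3)   [check: −1·8 + 3·3 = 1]
  2 = 2·1 + 0   → remainder 0, stop. gcd = 1 (last nonzero row D).
The gcd is 1, so 3 is invertible mod 8. The last nonzero row gives −1·8 + 3·3 = 1, so t = 3. So 3^(−1) ≡ 3 (mod 8). Verify: 3 · 3 = 9 ≡ 1 (mod 8). ✓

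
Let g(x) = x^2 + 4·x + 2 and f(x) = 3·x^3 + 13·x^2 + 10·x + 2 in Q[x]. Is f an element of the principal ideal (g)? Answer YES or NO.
YES

In Q[x] the ideal (g) consists of all multiples of g, so f ∈ (g) iff g | f, i.e. iff the remainder of f on division by g is 0. Divide f by g (g is monic, so eliminate the leading term of the running remainder at each step):
  leading term 3·x^3: subtract (3·x)·g(x) = 3·x^3 + 12·x^2 + 6·x, leaving x^2 + 4·x + 2
  leading term x^2: subtract (1)·g(x) = x^2 + 4·x + 2, leaving 0
The remainder is 0, so f(x) = g(x) · h(x) with h(x) = 3·x + 1. Hence g | f, i.e. f ∈ (g).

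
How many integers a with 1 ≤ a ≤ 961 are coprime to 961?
930

The number of a ∈ {1, ..., 961} with gcd(a, 961) = 1 is by definition Euler's totient φ(961). φ is multiplicative, with φ(p^e) = p^e − p^(e−1). Factorise 961 = 31^2. Then
  φ(961) = (31^2 − 31^1) = 930 = 930.
So there are 930 such integers.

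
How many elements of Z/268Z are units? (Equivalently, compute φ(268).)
Z/268Z has φ(268) = 132 units

An element a ∈ Z/268Z is a unit iff gcd(a, 268) = 1, so the number of units is φ(268). φ is multiplicative, with φ(p^e) = p^e − p^(e−1). Factorise 268 = 2^2 · 67. Then
  φ(268) = (2^2 − 2^1) · (67 − 1) = 2 · 66 = 132.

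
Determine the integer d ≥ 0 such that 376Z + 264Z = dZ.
(376, 264) = (8); d = 8

In the PID Z, (a, b) is generated by gcd(a, b). Compute gcd(376, 264) with the extended Euclidean algorithm, tracking rows (r, s, t) with s·376 + t·264 = r:
  row A: (376, 1, 0)   [1·376 + 0·264 = 376]
  row B: (264, 0, 1)   [0·376 + 1·264 = 264]
  376 = 1·264 + 112   → row C = row A − 1·row B = (112, 1, −1)   [check: 1·376 − 1·264 = 112]
  264 = 2·112 + 40   → row D = row B − 2·row C = (40, −2, 3)   [check: −2·376 + 3·264 = 40]
  112 = 2·40 + 32   → row E = row C − 2·row D = (32, 5, −7)   [check: 5·376 − 7·264 = 32]
  40 = 1·32 + 8   → row F = row D − 1·row E = (8, −7, 10)   [check: −7·376 + 10·264 = 8]
  32 = 4·8 + 0   → remainder 0, stop. gcd = 8 (last nonzero row F).
So gcd(376, 264) = 8, with Bézout identity −7·376 + 10·264 = 8. Containment (⊇): the Bézout identity exhibits 8 as an element of (376, 264), giving (8) ⊆ (376, 264). Containment (⊆): since 8 | 376 and 8 | 264 (376 = 8·47, 264 = 8·33), every Z-linear combination of 376 and 264 is divisible by 8, so (376, 264) ⊆ (8). Therefore (376, 264) = (8), d = 8.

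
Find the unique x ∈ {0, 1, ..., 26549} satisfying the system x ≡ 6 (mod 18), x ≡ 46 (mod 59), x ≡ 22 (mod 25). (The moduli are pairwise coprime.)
x ≡ 3822 (mod 26550); the representative in [0, 26550) is 3822

The moduli 18, 59, 25 are pairwise coprime, so by the CRT there is a unique solution mod 18·59·25 = 26550.
Solve by successive substitution. Start with x ≡ 6 (mod 18).
  Combine with x ≡ 46 (mod 59): write x = 6 + 18·t and require 6 + 18·t ≡ 46 (mod 59), i.e. 18·t ≡ 46 − 6 ≡ 40 (mod 59). Since 18^(−1) ≡ 23 (mod 59), t ≡ 23·40 ≡ 35 (mod 59). So x ≡ 6 + 18·35 = 636 (mod 1062).
  Combine with x ≡ 22 (mod 25): write x = 636 + 1062·t and require 636 + 1062·t ≡ 22 (mod 25), i.e. 1062·t ≡ 22 − 636 ≡ 11 (mod 25). Since 1062^(−1) ≡ 23 (mod 25) (1062 ≡ 12 (mod 25)), t ≡ 23·11 ≡ 3 (mod 25). So x ≡ 636 + 1062·3 = 3822 (mod 26550).
Unique solution in [0, 26550): x = 3822.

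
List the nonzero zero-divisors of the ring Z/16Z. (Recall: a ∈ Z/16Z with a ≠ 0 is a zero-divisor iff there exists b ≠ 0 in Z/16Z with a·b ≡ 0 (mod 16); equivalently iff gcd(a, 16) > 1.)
An element a ∈ Z/16Z (with a ≠ 0) is a zero-divisor iff gcd(a, 16) > 1 (because a is a unit precisely when gcd(a, n) = 1, and in Z/nZ every nonzero, non-unit element is a zero-divisor). Scan a = 1, ..., 15 and keep those with gcd(a, 16) > 1:
  gcd(2, 16) = 2, gcd(4, 16) = 4, gcd(6, 16) = 2, gcd(8, 16) = 8, gcd(10, 16) = 2, gcd(12, 16) = 4, gcd(14, 16) = 2.
All other a ∈ {1, ..., 15} have gcd(a, 16) = 1 and are units. So the nonzero zero-divisors are exactly the 7 values of a appearing in this scan.

Final answer: nonzero zero-divisors of Z/16Z = {2, 4, 6, 8, 10, 12, 14}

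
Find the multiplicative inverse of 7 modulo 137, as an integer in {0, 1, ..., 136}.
Apply the extended Euclidean algorithm to (137, 7), tracking rows (r, s, t) with s·137 + t·7 = r. Each division r_prev = q·r_cur + r_new produces the new row as (previous row) − q·(current row):
  row A: (137, 1, 0)   [1·137 + 0·7 = 137]
  row B: (7, 0, 1)   [0·137 + 1·7 = 7]
  137 = 19·7 + 4   → row C = row A − 19·row B = (4, 1, −19)   [check: 1·137 − 19·7 = 4]
  7 = 1·4 + 3   → row D = row B − 1·row C = (3, −1, 20)   [check: −1·137 + 20·7 = 3]
  4 = 1·3 + 1   → row E = row C − 1·row D = (1, 2, −39)   [check: 2·137 − 39·7 = 1]
  3 = 3·1 + 0   → remainder 0, stop. gcd = 1 (last nonzero row E).
The gcd is 1, so 7 is invertible mod 137. The last nonzero row gives 2·137 − 39·7 = 1, so t = −39. So 7^(−1) ≡ −39 ≡ 98 (mod 137). Verify: 7 · 98 = 686 ≡ 1 (mod 137). ✓

Final answer: 7^(−1) ≡ 98 (mod 137)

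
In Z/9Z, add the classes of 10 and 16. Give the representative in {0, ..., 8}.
8

Reduce the summands first: 10 ≡ 1, 16 ≡ 7 (mod 9), so 10 + 16 ≡ 1 + 7 (mod 9). 1 + 7 = 8; 8 = 0·9 + 8, so (10 + 16) mod 9 = 8.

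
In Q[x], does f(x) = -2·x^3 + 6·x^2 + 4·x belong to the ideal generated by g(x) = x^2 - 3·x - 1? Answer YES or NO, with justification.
NO

In Q[x] the ideal (g) consists of all multiples of g, so f ∈ (g) iff g | f, i.e. iff the remainder of f on division by g is 0. Divide f by g (g is monic, so eliminate the leading term of the running remainder at each step):
  leading term -2·x^3: subtract (-2·x)·g(x) = -2·x^3 + 6·x^2 + 2·x, leaving 2·x
The remainder r(x) = 2·x ≠ 0 (and deg r < deg g), so g ∤ f, i.e. f ∉ (g).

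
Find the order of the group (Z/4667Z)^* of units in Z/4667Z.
|(Z/4667Z)^*| = 4296

(Z/4667Z)^* consists of the classes a with gcd(a, 4667) = 1, so its order is φ(4667). φ is multiplicative, with φ(p^e) = p^e − p^(e−1). Factorise 4667 = 13 · 359. Then
  φ(4667) = (13 − 1) · (359 − 1) = 12 · 358 = 4296.
Thus |(Z/4667Z)^*| = 4296.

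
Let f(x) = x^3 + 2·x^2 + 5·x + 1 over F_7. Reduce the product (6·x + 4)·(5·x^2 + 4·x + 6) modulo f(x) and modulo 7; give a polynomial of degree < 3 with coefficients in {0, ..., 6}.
Multiply as integer polynomials: a · b = 30·x^3 + 44·x^2 + 52·x + 24. Reducing coefficients mod 7: a · b ≡ 2·x^3 + 2·x^2 + 3·x + 3. Now divide by f(x) = x^3 + 2·x^2 + 5·x + 1 in F_7[x], eliminating the leading term at each step:
  leading term 2·x^3: subtract (2)·f(x) = 2·x^3 + 4·x^2 + 3·x + 2, leaving 5·x^2 + 1 (coefficients mod 7)
The degree is now < 3, so this is the remainder. Hence a · b ≡ 5·x^2 + 1 in F_7[x]/(f).

Final answer: a · b ≡ 5·x^2 + 1 (mod f(x))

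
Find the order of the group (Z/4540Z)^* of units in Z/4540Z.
(Z/4540Z)^* consists of the classes a with gcd(a, 4540) = 1, so its order is φ(4540). φ is multiplicative, with φ(p^e) = p^e − p^(e−1). Factorise 4540 = 2^2 · 5 · 227. Then
  φ(4540) = (2^2 − 2^1) · (5 − 1) · (227 − 1) = 2 · 4 · 226 = 1808.
Thus |(Z/4540Z)^*| = 1808.

Final answer: |(Z/4540Z)^*| = 1808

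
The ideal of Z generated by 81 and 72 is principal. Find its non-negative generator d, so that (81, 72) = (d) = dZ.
In the PID Z, (a, b) is generated by gcd(a, b). Compute gcd(81, 72) with the extended Euclidean algorithm, tracking rows (r, s, t) with s·81 + t·72 = r:
  row A: (81, 1, 0)   [1·81 + 0·72 = 81]
  row B: (72, 0, 1)   [0·81 + 1·72 = 72]
  81 = 1·72 + 9   → row C = row A − 1·row B = (9, 1, −1)   [check: 1·81 − 1·72 = 9]
  72 = 8·9 + 0   → remainder 0, stop. gcd = 9 (last nonzero row C).
So gcd(81, 72) = 9, with Bézout identity 1·81 − 1·72 = 9. Containment (⊇): the Bézout identity exhibits 9 as an element of (81, 72), giving (9) ⊆ (81, 72). Containment (⊆): since 9 | 81 and 9 | 72 (81 = 9·9, 72 = 9·8), every Z-linear combination of 81 and 72 is divisible by 9, so (81, 72) ⊆ (9). Therefore (81, 72) = (9), d = 9.

Final answer: (81, 72) = (9); d = 9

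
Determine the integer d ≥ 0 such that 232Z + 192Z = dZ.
In the PID Z, (a, b) is generated by gcd(a, b). Compute gcd(232, 192) with the extended Euclidean algorithm, tracking rows (r, s, t) with s·232 + t·192 = r:
  row A: (232, 1, 0)   [1·232 + 0·192 = 232]
  row B: (192, 0, 1)   [0·232 + 1·192 = 192]
  232 = 1·192 + 40   → row C = row A − 1·row B = (40, 1, −1)   [check: 1·232 − 1·192 = 40]
  192 = 4·40 + 32   → row D = row B − 4·row C = (32, −4, 5)   [check: −4·232 + 5·192 = 32]
  40 = 1·32 + 8   → row E = row C − 1·row D = (8, 5, −6)   [check: 5·232 − 6·192 = 8]
  32 = 4·8 + 0   → remainder 0, stop. gcd = 8 (last nonzero row E).
So gcd(232, 192) = 8, with Bézout identity 5·232 − 6·192 = 8. Containment (⊇): the Bézout identity exhibits 8 as an element of (232, 192), giving (8) ⊆ (232, 192). Containment (⊆): since 8 | 232 and 8 | 192 (232 = 8·29, 192 = 8·24), every Z-linear combination of 232 and 192 is divisible by 8, so (232, 192) ⊆ (8). Therefore (232, 192) = (8), d = 8.

Final answer: (232, 192) = (8); d = 8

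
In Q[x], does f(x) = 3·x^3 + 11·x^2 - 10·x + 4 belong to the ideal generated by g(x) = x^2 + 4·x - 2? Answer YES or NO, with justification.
NO

In Q[x] the ideal (g) consists of all multiples of g, so f ∈ (g) iff g | f, i.e. iff the remainder of f on division by g is 0. Divide f by g (g is monic, so eliminate the leading term of the running remainder at each step):
  leading term 3·x^3: subtract (3·x)·g(x) = 3·x^3 + 12·x^2 - 6·x, leaving -x^2 - 4·x + 4
  leading term -x^2: subtract (-1)·g(x) = -x^2 - 4·x + 2, leaving 2
The remainder r(x) = 2 ≠ 0 (and deg r < deg g), so g ∤ f, i.e. f ∉ (g).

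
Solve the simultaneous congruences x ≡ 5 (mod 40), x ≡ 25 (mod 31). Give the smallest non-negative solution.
The moduli 40, 31 are pairwise coprime, so by the CRT there is a unique solution mod 40·31 = 1240.
Solve by successive substitution. Start with x ≡ 5 (mod 40).
  Combine with x ≡ 25 (mod 31): write x = 5 + 40·t and require 5 + 40·t ≡ 25 (mod 31), i.e. 40·t ≡ 25 − 5 ≡ 20 (mod 31). Since 40^(−1) ≡ 7 (mod 31) (40 ≡ 9 (mod 31)), t ≡ 7·20 ≡ 16 (mod 31). So x ≡ 5 + 40·16 = 645 (mod 1240).
Unique solution in [0, 1240): x = 645.

Final answer: x ≡ 645 (mod 1240); the representative in [0, 1240) is 645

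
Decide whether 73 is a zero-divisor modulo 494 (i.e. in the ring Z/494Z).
NO

gcd(73, 494) = 1, so 73 is a unit in Z/494Z (it has a multiplicative inverse). A unit cannot be a zero-divisor: if 73·b ≡ 0 then multiplying both sides by 73^(−1) gives b ≡ 0. So 73 is not a zero-divisor.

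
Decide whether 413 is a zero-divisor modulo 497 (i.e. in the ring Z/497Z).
gcd(413, 497) = 7 > 1, so 413 is not a unit in Z/497Z. In Z/nZ every nonzero non-unit is a zero-divisor: explicitly, take b = 497/gcd = 71 ≠ 0 (mod 497); then 413·71 = 29323 = 59·497, i.e. 413·71 ≡ 0 (mod 497). So 413 is a zero-divisor.

Final answer: YES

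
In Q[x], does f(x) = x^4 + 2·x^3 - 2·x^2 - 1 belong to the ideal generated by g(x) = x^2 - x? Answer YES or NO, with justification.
NO

In Q[x] the ideal (g) consists of all multiples of g, so f ∈ (g) iff g | f, i.e. iff the remainder of f on division by g is 0. Divide f by g (g is monic, so eliminate the leading term of the running remainder at each step):
  leading term x^4: subtract (x^2)·g(x) = x^4 - x^3, leaving 3·x^3 - 2·x^2 - 1
  leading term 3·x^3: subtract (3·x)·g(x) = 3·x^3 - 3·x^2, leaving x^2 - 1
  leading term x^2: subtract (1)·g(x) = x^2 - x, leaving x - 1
The remainder r(x) = x - 1 ≠ 0 (and deg r < deg g), so g ∤ f, i.e. f ∉ (g).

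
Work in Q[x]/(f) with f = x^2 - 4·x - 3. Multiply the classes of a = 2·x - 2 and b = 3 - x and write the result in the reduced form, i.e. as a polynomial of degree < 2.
a · b ≡ -12 (mod f(x))

First multiply in Q[x] without reducing: a · b = -2·x^2 + 8·x - 6. Now divide by f(x) = x^2 - 4·x - 3, eliminating the leading term at each step:
  leading term -2·x^2: subtract (-2)·f(x) = -2·x^2 + 8·x + 6, leaving -12
The degree is now < 2, so this is the remainder. Hence a · b ≡ -12 in Q[x]/(f).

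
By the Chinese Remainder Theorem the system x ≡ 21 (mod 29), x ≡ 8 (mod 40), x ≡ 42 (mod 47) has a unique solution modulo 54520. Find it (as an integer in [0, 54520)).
The moduli 29, 40, 47 are pairwise coprime, so by the CRT there is a unique solution mod 29·40·47 = 54520.
Solve by successive substitution. Start with x ≡ 21 (mod 29).
  Combine with x ≡ 8 (mod 40): write x = 21 + 29·t and require 21 + 29·t ≡ 8 (mod 40), i.e. 29·t ≡ 8 − 21 ≡ 27 (mod 40). Since 29^(−1) ≡ 29 (mod 40), t ≡ 29·27 ≡ 23 (mod 40). So x ≡ 21 + 29·23 = 688 (mod 1160).
  Combine with x ≡ 42 (mod 47): write x = 688 + 1160·t and require 688 + 1160·t ≡ 42 (mod 47), i.e. 1160·t ≡ 42 − 688 ≡ 12 (mod 47). Since 1160^(−1) ≡ 25 (mod 47) (1160 ≡ 32 (mod 47)), t ≡ 25·12 ≡ 18 (mod 47). So x ≡ 688 + 1160·18 = 21568 (mod 54520).
Unique solution in [0, 54520): x = 21568.

Final answer: x ≡ 21568 (mod 54520); the representative in [0, 54520) is 21568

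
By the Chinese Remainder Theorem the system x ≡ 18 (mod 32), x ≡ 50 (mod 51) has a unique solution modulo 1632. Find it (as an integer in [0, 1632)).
x ≡ 50 (mod 1632); the representative in [0, 1632) is 50

The moduli 32, 51 are pairwise coprime, so by the CRT there is a unique solution mod 32·51 = 1632.
Solve by successive substitution. Start with x ≡ 18 (mod 32).
  Combine with x ≡ 50 (mod 51): write x = 18 + 32·t and require 18 + 32·t ≡ 50 (mod 51), i.e. 32·t ≡ 50 − 18 ≡ 32 (mod 51). Since 32^(−1) ≡ 8 (mod 51), t ≡ 8·32 ≡ 1 (mod 51). So x ≡ 18 + 32·1 = 50 (mod 1632).
Unique solution in [0, 1632): x = 50.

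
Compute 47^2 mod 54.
49

Use repeated squaring. Binary(2) = 10. Walk through the bits of the exponent 2 left-to-right: at each bit after the leading one, square the running value, then multiply by 47 if the bit is 1 (always reducing mod 54):
  bit 1 = 1 (leading): start with 47.
  bit 2 = 0: square 47^2 = 2209 ≡ 49 (mod 54).
Final value: 47^2 ≡ 49 (mod 54).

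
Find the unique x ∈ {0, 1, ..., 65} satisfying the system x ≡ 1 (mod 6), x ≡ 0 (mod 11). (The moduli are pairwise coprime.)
x ≡ 55 (mod 66); the representative in [0, 66) is 55

The moduli 6, 11 are pairwise coprime, so by the CRT there is a unique solution mod 6·11 = 66.
Solve by successive substitution. Start with x ≡ 1 (mod 6).
  Combine with x ≡ 0 (mod 11): write x = 1 + 6·t and require 1 + 6·t ≡ 0 (mod 11), i.e. 6·t ≡ 0 − 1 ≡ 10 (mod 11). Since 6^(−1) ≡ 2 (mod 11), t ≡ 2·10 ≡ 9 (mod 11). So x ≡ 1 + 6·9 = 55 (mod 66).
Unique solution in [0, 66): x = 55.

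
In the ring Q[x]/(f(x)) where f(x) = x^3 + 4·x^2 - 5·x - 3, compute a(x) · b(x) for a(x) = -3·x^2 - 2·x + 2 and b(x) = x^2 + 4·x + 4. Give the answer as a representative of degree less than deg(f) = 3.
a · b ≡ -25·x^2 - 19·x + 2 (mod f(x))

First multiply in Q[x] without reducing: a · b = -3·x^4 - 14·x^3 - 18·x^2 + 8. Now divide by f(x) = x^3 + 4·x^2 - 5·x - 3, eliminating the leading term at each step:
  leading term -3·x^4: subtract (-3·x)·f(x) = -3·x^4 - 12·x^3 + 15·x^2 + 9·x, leaving -2·x^3 - 33·x^2 - 9·x + 8
  leading term -2·x^3: subtract (-2)·f(x) = -2·x^3 - 8·x^2 + 10·x + 6, leaving -25·x^2 - 19·x + 2
The degree is now < 3, so this is the remainder. Hence a · b ≡ -25·x^2 - 19·x + 2 in Q[x]/(f).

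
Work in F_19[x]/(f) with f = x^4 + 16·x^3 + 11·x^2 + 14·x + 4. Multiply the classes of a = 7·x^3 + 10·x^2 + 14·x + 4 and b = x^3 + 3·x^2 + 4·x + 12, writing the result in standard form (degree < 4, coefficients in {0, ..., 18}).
a · b ≡ 10·x^3 + 13·x^2 + 9·x + 14 (mod f(x))

Multiply as integer polynomials: a · b = 7·x^6 + 31·x^5 + 72·x^4 + 170·x^3 + 188·x^2 + 184·x + 48. Reducing coefficients mod 19: a · b ≡ 7·x^6 + 12·x^5 + 15·x^4 + 18·x^3 + 17·x^2 + 13·x + 10. Now divide by f(x) = x^4 + 16·x^3 + 11·x^2 + 14·x + 4 in F_19[x], eliminating the leading term at each step:
  leading term 7·x^6: subtract (7·x^2)·f(x) = 7·x^6 + 17·x^5 + x^4 + 3·x^3 + 9·x^2, leaving 14·x^5 + 14·x^4 + 15·x^3 + 8·x^2 + 13·x + 10 (coefficients mod 19)
  leading term 14·x^5: subtract (14·x)·f(x) = 14·x^5 + 15·x^4 + 2·x^3 + 6·x^2 + 18·x, leaving 18·x^4 + 13·x^3 + 2·x^2 + 14·x + 10 (coefficients mod 19)
  leading term 18·x^4: subtract (18)·f(x) = 18·x^4 + 3·x^3 + 8·x^2 + 5·x + 15, leaving 10·x^3 + 13·x^2 + 9·x + 14 (coefficients mod 19)
The degree is now < 4, so this is the remainder. Hence a · b ≡ 10·x^3 + 13·x^2 + 9·x + 14 in F_19[x]/(f).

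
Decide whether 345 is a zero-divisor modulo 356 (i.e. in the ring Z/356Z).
gcd(345, 356) = 1, so 345 is a unit in Z/356Z (it has a multiplicative inverse). A unit cannot be a zero-divisor: if 345·b ≡ 0 then multiplying both sides by 345^(−1) gives b ≡ 0. So 345 is not a zero-divisor.

Final answer: NO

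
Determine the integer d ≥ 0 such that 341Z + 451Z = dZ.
In the PID Z, (a, b) is generated by gcd(a, b). Compute gcd(451, 341) with the extended Euclidean algorithm, tracking rows (r, s, t) with s·451 + t·341 = r:
  row A: (451, 1, 0)   [1·451 + 0·341 = 451]
  row B: (341, 0, 1)   [0·451 + 1·341 = 341]
  451 = 1·341 + 110   → row C = row A − 1·row B = (110, 1, −1)   [check: 1·451 − 1·341 = 110]
  341 = 3·110 + 11   → row D = row B − 3·row C = (11, −3, 4)   [check: −3·451 + 4·341 = 11]
  110 = 10·11 + 0   → remainder 0, stop. gcd = 11 (last nonzero row D).
So gcd(341, 451) = 11, with Bézout identity −3·451 + 4·341 = 11. Containment (⊇): the Bézout identity exhibits 11 as an element of (341, 451), giving (11) ⊆ (341, 451). Containment (⊆): since 11 | 341 and 11 | 451 (341 = 11·31, 451 = 11·41), every Z-linear combination of 341 and 451 is divisible by 11, so (341, 451) ⊆ (11). Therefore (341, 451) = (11), d = 11.

Final answer: (341, 451) = (11); d = 11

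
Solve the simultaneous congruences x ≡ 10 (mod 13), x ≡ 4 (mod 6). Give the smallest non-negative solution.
x ≡ 10 (mod 78); the representative in [0, 78) is 10

The moduli 13, 6 are pairwise coprime, so by the CRT there is a unique solution mod 13·6 = 78.
Solve by successive substitution. Start with x ≡ 10 (mod 13).
  Combine with x ≡ 4 (mod 6): write x = 10 + 13·t and require 10 + 13·t ≡ 4 (mod 6), i.e. 13·t ≡ 4 − 10 ≡ 0 (mod 6). Since 13^(−1) ≡ 1 (mod 6) (13 ≡ 1 (mod 6)), t ≡ 1·0 ≡ 0 (mod 6). So x ≡ 10 + 13·0 = 10 (mod 78).
Unique solution in [0, 78): x = 10.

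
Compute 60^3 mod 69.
30

Use repeated squaring. Binary(3) = 11. Walk through the bits of the exponent 3 left-to-right: at each bit after the leading one, square the running value, then multiply by 60 if the bit is 1 (always reducing mod 69):
  bit 1 = 1 (leading): start with 60.
  bit 2 = 1: square 60^2 = 3600 ≡ 12; bit is 1, so multiply 12·60 = 720 ≡ 30 (mod 69).
Final value: 60^3 ≡ 30 (mod 69).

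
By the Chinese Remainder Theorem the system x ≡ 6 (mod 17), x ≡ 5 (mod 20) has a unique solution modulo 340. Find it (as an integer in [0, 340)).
x ≡ 125 (mod 340); the representative in [0, 340) is 125

The moduli 17, 20 are pairwise coprime, so by the CRT there is a unique solution mod 17·20 = 340.
Solve by successive substitution. Start with x ≡ 6 (mod 17).
  Combine with x ≡ 5 (mod 20): write x = 6 + 17·t and require 6 + 17·t ≡ 5 (mod 20), i.e. 17·t ≡ 5 − 6 ≡ 19 (mod 20). Since 17^(−1) ≡ 13 (mod 20), t ≡ 13·19 ≡ 7 (mod 20). So x ≡ 6 + 17·7 = 125 (mod 340).
Unique solution in [0, 340): x = 125.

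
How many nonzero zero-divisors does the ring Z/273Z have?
Z/273Z has 128 nonzero zero-divisors

In Z/273Z each nonzero element is either a unit (gcd with 273 is 1) or a zero-divisor (gcd > 1). The number of units is φ(273): factorise 273 = 3 · 7 · 13, so φ(273) = (3 − 1) · (7 − 1) · (13 − 1) = 2 · 6 · 12 = 144. The nonzero elements number 273 − 1 = 272. Hence the nonzero zero-divisors number 272 − 144 = 128.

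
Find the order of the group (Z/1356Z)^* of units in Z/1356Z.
|(Z/1356Z)^*| = 448

(Z/1356Z)^* consists of the classes a with gcd(a, 1356) = 1, so its order is φ(1356). φ is multiplicative, with φ(p^e) = p^e − p^(e−1). Factorise 1356 = 2^2 · 3 · 113. Then
  φ(1356) = (2^2 − 2^1) · (3 − 1) · (113 − 1) = 2 · 2 · 112 = 448.
Thus |(Z/1356Z)^*| = 448.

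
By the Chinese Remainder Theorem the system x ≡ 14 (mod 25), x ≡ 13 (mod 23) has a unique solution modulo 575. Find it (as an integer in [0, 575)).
x ≡ 289 (mod 575); the representative in [0, 575) is 289

The moduli 25, 23 are pairwise coprime, so by the CRT there is a unique solution mod 25·23 = 575.
Solve by successive substitution. Start with x ≡ 14 (mod 25).
  Combine with x ≡ 13 (mod 23): write x = 14 + 25·t and require 14 + 25·t ≡ 13 (mod 23), i.e. 25·t ≡ 13 − 14 ≡ 22 (mod 23). Since 25^(−1) ≡ 12 (mod 23) (25 ≡ 2 (mod 23)), t ≡ 12·22 ≡ 11 (mod 23). So x ≡ 14 + 25·11 = 289 (mod 575).
Unique solution in [0, 575): x = 289.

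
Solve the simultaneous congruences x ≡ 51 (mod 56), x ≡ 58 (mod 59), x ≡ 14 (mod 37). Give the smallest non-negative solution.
The moduli 56, 59, 37 are pairwise coprime, so by the CRT there is a unique solution mod 56·59·37 = 122248.
Solve by successive substitution. Start with x ≡ 51 (mod 56).
  Combine with x ≡ 58 (mod 59): write x = 51 + 56·t and require 51 + 56·t ≡ 58 (mod 59), i.e. 56·t ≡ 58 − 51 ≡ 7 (mod 59). Since 56^(−1) ≡ 39 (mod 59), t ≡ 39·7 ≡ 37 (mod 59). So x ≡ 51 + 56·37 = 2123 (mod 3304).
  Combine with x ≡ 14 (mod 37): write x = 2123 + 3304·t and require 2123 + 3304·t ≡ 14 (mod 37), i.e. 3304·t ≡ 14 − 2123 ≡ 0 (mod 37). Since 3304^(−1) ≡ 27 (mod 37) (3304 ≡ 11 (mod 37)), t ≡ 27·0 ≡ 0 (mod 37). So x ≡ 2123 + 3304·0 = 2123 (mod 122248).
Unique solution in [0, 122248): x = 2123.

Final answer: x ≡ 2123 (mod 122248); the representative in [0, 122248) is 2123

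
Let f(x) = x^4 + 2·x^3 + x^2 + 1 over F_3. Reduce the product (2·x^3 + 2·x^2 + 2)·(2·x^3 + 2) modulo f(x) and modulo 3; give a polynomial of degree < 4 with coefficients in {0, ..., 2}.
a · b ≡ x^3 + 2·x^2 + x (mod f(x))

Multiply as integer polynomials: a · b = 4·x^6 + 4·x^5 + 8·x^3 + 4·x^2 + 4. Reducing coefficients mod 3: a · b ≡ x^6 + x^5 + 2·x^3 + x^2 + 1. Now divide by f(x) = x^4 + 2·x^3 + x^2 + 1 in F_3[x], eliminating the leading term at each step:
  leading term x^6: subtract (x^2)·f(x) = x^6 + 2·x^5 + x^4 + x^2, leaving 2·x^5 + 2·x^4 + 2·x^3 + 1 (coefficients mod 3)
  leading term 2·x^5: subtract (2·x)·f(x) = 2·x^5 + x^4 + 2·x^3 + 2·x, leaving x^4 + x + 1 (coefficients mod 3)
  leading term x^4: subtract (1)·f(x) = x^4 + 2·x^3 + x^2 + 1, leaving x^3 + 2·x^2 + x (coefficients mod 3)
The degree is now < 4, so this is the remainder. Hence a · b ≡ x^3 + 2·x^2 + x in F_3[x]/(f).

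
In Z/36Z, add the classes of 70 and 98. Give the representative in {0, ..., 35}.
24

Reduce the summands first: 70 ≡ 34, 98 ≡ 26 (mod 36), so 70 + 98 ≡ 34 + 26 (mod 36). 34 + 26 = 60; 60 = 1·36 + 24, so (70 + 98) mod 36 = 24.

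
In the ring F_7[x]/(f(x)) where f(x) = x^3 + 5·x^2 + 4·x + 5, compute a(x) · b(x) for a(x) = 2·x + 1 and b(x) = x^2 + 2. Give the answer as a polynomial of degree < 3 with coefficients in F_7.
Multiply as integer polynomials: a · b = 2·x^3 + x^2 + 4·x + 2. Reducing coefficients mod 7: a · b ≡ 2·x^3 + x^2 + 4·x + 2. Now divide by f(x) = x^3 + 5·x^2 + 4·x + 5 in F_7[x], eliminating the leading term at each step:
  leading term 2·x^3: subtract (2)·f(x) = 2·x^3 + 3·x^2 + x + 3, leaving 5·x^2 + 3·x + 6 (coefficients mod 7)
The degree is now < 3, so this is the remainder. Hence a · b ≡ 5·x^2 + 3·x + 6 in F_7[x]/(f).

Final answer: a · b ≡ 5·x^2 + 3·x + 6 (mod f(x))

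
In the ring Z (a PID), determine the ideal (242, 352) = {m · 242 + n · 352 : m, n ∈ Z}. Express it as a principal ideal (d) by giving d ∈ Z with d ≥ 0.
(242, 352) = (22); d = 22

In the PID Z, (a, b) is generated by gcd(a, b). Compute gcd(352, 242) with the extended Euclidean algorithm, tracking rows (r, s, t) with s·352 + t·242 = r:
  row A: (352, 1, 0)   [1·352 + 0·242 = 352]
  row B: (242, 0, 1)   [0·352 + 1·242 = 242]
  352 = 1·242 + 110   → row C = row A − 1·row B = (110, 1, −1)   [check: 1·352 − 1·242 = 110]
  242 = 2·110 + 22   → row D = row B − 2·row C = (22, −2, 3)   [check: −2·352 + 3·242 = 22]
  110 = 5·22 + 0   → remainder 0, stop. gcd = 22 (last nonzero row D).
So gcd(242, 352) = 22, with Bézout identity −2·352 + 3·242 = 22. Containment (⊇): the Bézout identity exhibits 22 as an element of (242, 352), giving (22) ⊆ (242, 352). Containment (⊆): since 22 | 242 and 22 | 352 (242 = 22·11, 352 = 22·16), every Z-linear combination of 242 and 352 is divisible by 22, so (242, 352) ⊆ (22). Therefore (242, 352) = (22), d = 22.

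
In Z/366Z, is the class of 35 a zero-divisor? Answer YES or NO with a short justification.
gcd(35, 366) = 1, so 35 is a unit in Z/366Z (it has a multiplicative inverse). A unit cannot be a zero-divisor: if 35·b ≡ 0 then multiplying both sides by 35^(−1) gives b ≡ 0. So 35 is not a zero-divisor.

Final answer: NO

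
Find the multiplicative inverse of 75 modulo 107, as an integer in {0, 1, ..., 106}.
Apply the extended Euclidean algorithm to (107, 75), tracking rows (r, s, t) with s·107 + t·75 = r. Each division r_prev = q·r_cur + r_new produces the new row as (previous row) − q·(current row):
  row A: (107, 1, 0)   [1·107 + 0·75 = 107]
  row B: (75, 0, 1)   [0·107 + 1·75 = 75]
  107 = 1·75 + 32   → row C = row A − 1·row B = (32, 1, −1)   [check: 1·107 − 1·75 = 32]
  75 = 2·32 + 11   → row D = row B − 2·row C = (11, −2, 3)   [check: −2·107 + 3·75 = 11]
  32 = 2·11 + 10   → row E = row C − 2·row D = (10, 5, −7)   [check: 5·107 − 7·75 = 10]
  11 = 1·10 + 1   → row F = row D − 1·row E = (1, −7, 10)   [check: −7·107 + 10·75 = 1]
  10 = 10·1 + 0   → remainder 0, stop. gcd = 1 (last nonzero row F).
The gcd is 1, so 75 is invertible mod 107. The last nonzero row gives −7·107 + 10·75 = 1, so t = 10. So 75^(−1) ≡ 10 (mod 107). Verify: 75 · 10 = 750 ≡ 1 (mod 107). ✓

Final answer: 75^(−1) ≡ 10 (mod 107)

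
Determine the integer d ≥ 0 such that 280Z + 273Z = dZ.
(280, 273) = (7); d = 7

In the PID Z, (a, b) is generated by gcd(a, b). Compute gcd(280, 273) with the extended Euclidean algorithm, tracking rows (r, s, t) with s·280 + t·273 = r:
  row A: (280, 1, 0)   [1·280 + 0·273 = 280]
  row B: (273, 0, 1)   [0·280 + 1·273 = 273]
  280 = 1·273 + 7   → row C = row A − 1·row B = (7, 1, −1)   [check: 1·280 − 1·273 = 7]
  273 = 39·7 + 0   → remainder 0, stop. gcd = 7 (last nonzero row C).
So gcd(280, 273) = 7, with Bézout identity 1·280 − 1·273 = 7. Containment (⊇): the Bézout identity exhibits 7 as an element of (280, 273), giving (7) ⊆ (280, 273). Containment (⊆): since 7 | 280 and 7 | 273 (280 = 7·40, 273 = 7·39), every Z-linear combination of 280 and 273 is divisible by 7, so (280, 273) ⊆ (7). Therefore (280, 273) = (7), d = 7.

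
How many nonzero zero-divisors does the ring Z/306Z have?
Z/306Z has 209 nonzero zero-divisors

In Z/306Z each nonzero element is either a unit (gcd with 306 is 1) or a zero-divisor (gcd > 1). The number of units is φ(306): factorise 306 = 2 · 3^2 · 17, so φ(306) = (2 − 1) · (3^2 − 3^1) · (17 − 1) = 1 · 6 · 16 = 96. The nonzero elements number 306 − 1 = 305. Hence the nonzero zero-divisors number 305 − 96 = 209.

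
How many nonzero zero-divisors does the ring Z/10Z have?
In Z/10Z each nonzero element is either a unit (gcd with 10 is 1) or a zero-divisor (gcd > 1). The number of units is φ(10): factorise 10 = 2 · 5, so φ(10) = (2 − 1) · (5 − 1) = 1 · 4 = 4. The nonzero elements number 10 − 1 = 9. Hence the nonzero zero-divisors number 9 − 4 = 5.

Final answer: Z/10Z has 5 nonzero zero-divisors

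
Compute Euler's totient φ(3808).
φ(3808) = 1536

φ is multiplicative, with φ(p^e) = p^e − p^(e−1). Factorise 3808 = 2^5 · 7 · 17. Then
  φ(3808) = (2^5 − 2^4) · (7 − 1) · (17 − 1) = 16 · 6 · 16 = 1536.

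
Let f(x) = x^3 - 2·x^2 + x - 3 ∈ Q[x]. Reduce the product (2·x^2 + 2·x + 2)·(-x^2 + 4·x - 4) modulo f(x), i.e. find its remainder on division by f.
First multiply in Q[x] without reducing: a · b = -2·x^4 + 6·x^3 - 2·x^2 - 8. Now divide by f(x) = x^3 - 2·x^2 + x - 3, eliminating the leading term at each step:
  leading term -2·x^4: subtract (-2·x)·f(x) = -2·x^4 + 4·x^3 - 2·x^2 + 6·x, leaving 2·x^3 - 6·x - 8
  leading term 2·x^3: subtract (2)·f(x) = 2·x^3 - 4·x^2 + 2·x - 6, leaving 4·x^2 - 8·x - 2
The degree is now < 3, so this is the remainder. Hence a · b ≡ 4·x^2 - 8·x - 2 in Q[x]/(f).

Final answer: a · b ≡ 4·x^2 - 8·x - 2 (mod f(x))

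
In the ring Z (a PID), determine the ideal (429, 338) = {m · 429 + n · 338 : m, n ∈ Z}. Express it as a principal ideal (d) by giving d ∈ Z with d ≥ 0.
In the PID Z, (a, b) is generated by gcd(a, b). Compute gcd(429, 338) with the extended Euclidean algorithm, tracking rows (r, s, t) with s·429 + t·338 = r:
  row A: (429, 1, 0)   [1·429 + 0·338 = 429]
  row B: (338, 0, 1)   [0·429 + 1·338 = 338]
  429 = 1·338 + 91   → row C = row A − 1·row B = (91, 1, −1)   [check: 1·429 − 1·338 = 91]
  338 = 3·91 + 65   → row D = row B − 3·row C = (65, −3, 4)   [check: −3·429 + 4·338 = 65]
  91 = 1·65 + 26   → row E = row C − 1·row D = (26, 4, −5)   [check: 4·429 − 5·338 = 26]
  65 = 2·26 + 13   → row F = row D − 2·row E = (13, −11, 14)   [check: −11·429 + 14·338 = 13]
  26 = 2·13 + 0   → remainder 0, stop. gcd = 13 (last nonzero row F).
So gcd(429, 338) = 13, with Bézout identity −11·429 + 14·338 = 13. Containment (⊇): the Bézout identity exhibits 13 as an element of (429, 338), giving (13) ⊆ (429, 338). Containment (⊆): since 13 | 429 and 13 | 338 (429 = 13·33, 338 = 13·26), every Z-linear combination of 429 and 338 is divisible by 13, so (429, 338) ⊆ (13). Therefore (429, 338) = (13), d = 13.

Final answer: (429, 338) = (13); d = 13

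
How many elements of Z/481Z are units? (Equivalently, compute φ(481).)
Z/481Z has φ(481) = 432 units

An element a ∈ Z/481Z is a unit iff gcd(a, 481) = 1, so the number of units is φ(481). φ is multiplicative, with φ(p^e) = p^e − p^(e−1). Factorise 481 = 13 · 37. Then
  φ(481) = (13 − 1) · (37 − 1) = 12 · 36 = 432.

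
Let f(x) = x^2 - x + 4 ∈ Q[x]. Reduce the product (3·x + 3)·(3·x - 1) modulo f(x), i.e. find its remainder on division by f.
a · b ≡ 15·x - 39 (mod f(x))

First multiply in Q[x] without reducing: a · b = 9·x^2 + 6·x - 3. Now divide by f(x) = x^2 - x + 4, eliminating the leading term at each step:
  leading term 9·x^2: subtract (9)·f(x) = 9·x^2 - 9·x + 36, leaving 15·x - 39
The degree is now < 2, so this is the remainder. Hence a · b ≡ 15·x - 39 in Q[x]/(f).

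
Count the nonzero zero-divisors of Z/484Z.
In Z/484Z each nonzero element is either a unit (gcd with 484 is 1) or a zero-divisor (gcd > 1). The number of units is φ(484): factorise 484 = 2^2 · 11^2, so φ(484) = (2^2 − 2^1) · (11^2 − 11^1) = 2 · 110 = 220. The nonzero elements number 484 − 1 = 483. Hence the nonzero zero-divisors number 483 − 220 = 263.

Final answer: Z/484Z has 263 nonzero zero-divisors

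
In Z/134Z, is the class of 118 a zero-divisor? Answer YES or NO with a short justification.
YES

gcd(118, 134) = 2 > 1, so 118 is not a unit in Z/134Z. In Z/nZ every nonzero non-unit is a zero-divisor: explicitly, take b = 134/gcd = 67 ≠ 0 (mod 134); then 118·67 = 7906 = 59·134, i.e. 118·67 ≡ 0 (mod 134). So 118 is a zero-divisor.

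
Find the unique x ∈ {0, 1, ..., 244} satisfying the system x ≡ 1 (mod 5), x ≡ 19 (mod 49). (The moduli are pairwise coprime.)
The moduli 5, 49 are pairwise coprime, so by the CRT there is a unique solution mod 5·49 = 245.
Solve by successive substitution. Start with x ≡ 1 (mod 5).
  Combine with x ≡ 19 (mod 49): write x = 1 + 5·t and require 1 + 5·t ≡ 19 (mod 49), i.e. 5·t ≡ 19 − 1 ≡ 18 (mod 49). Since 5^(−1) ≡ 10 (mod 49), t ≡ 10·18 ≡ 33 (mod 49). So x ≡ 1 + 5·33 = 166 (mod 245).
Unique solution in [0, 245): x = 166.

Final answer: x ≡ 166 (mod 245); the representative in [0, 245) is 166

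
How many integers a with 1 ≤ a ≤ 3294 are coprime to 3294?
The number of a ∈ {1, ..., 3294} with gcd(a, 3294) = 1 is by definition Euler's totient φ(3294). φ is multiplicative, with φ(p^e) = p^e − p^(e−1). Factorise 3294 = 2 · 3^3 · 61. Then
  φ(3294) = (2 − 1) · (3^3 − 3^2) · (61 − 1) = 1 · 18 · 60 = 1080.
So there are 1080 such integers.

Final answer: 1080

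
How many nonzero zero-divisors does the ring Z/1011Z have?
In Z/1011Z each nonzero element is either a unit (gcd with 1011 is 1) or a zero-divisor (gcd > 1). The number of units is φ(1011): factorise 1011 = 3 · 337, so φ(1011) = (3 − 1) · (337 − 1) = 2 · 336 = 672. The nonzero elements number 1011 − 1 = 1010. Hence the nonzero zero-divisors number 1010 − 672 = 338.

Final answer: Z/1011Z has 338 nonzero zero-divisors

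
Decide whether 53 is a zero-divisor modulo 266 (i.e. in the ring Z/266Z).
gcd(53, 266) = 1, so 53 is a unit in Z/266Z (it has a multiplicative inverse). A unit cannot be a zero-divisor: if 53·b ≡ 0 then multiplying both sides by 53^(−1) gives b ≡ 0. So 53 is not a zero-divisor.

Final answer: NO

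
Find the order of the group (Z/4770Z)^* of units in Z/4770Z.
|(Z/4770Z)^*| = 1248

(Z/4770Z)^* consists of the classes a with gcd(a, 4770) = 1, so its order is φ(4770). φ is multiplicative, with φ(p^e) = p^e − p^(e−1). Factorise 4770 = 2 · 3^2 · 5 · 53. Then
  φ(4770) = (2 − 1) · (3^2 − 3^1) · (5 − 1) · (53 − 1) = 1 · 6 · 4 · 52 = 1248.
Thus |(Z/4770Z)^*| = 1248.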